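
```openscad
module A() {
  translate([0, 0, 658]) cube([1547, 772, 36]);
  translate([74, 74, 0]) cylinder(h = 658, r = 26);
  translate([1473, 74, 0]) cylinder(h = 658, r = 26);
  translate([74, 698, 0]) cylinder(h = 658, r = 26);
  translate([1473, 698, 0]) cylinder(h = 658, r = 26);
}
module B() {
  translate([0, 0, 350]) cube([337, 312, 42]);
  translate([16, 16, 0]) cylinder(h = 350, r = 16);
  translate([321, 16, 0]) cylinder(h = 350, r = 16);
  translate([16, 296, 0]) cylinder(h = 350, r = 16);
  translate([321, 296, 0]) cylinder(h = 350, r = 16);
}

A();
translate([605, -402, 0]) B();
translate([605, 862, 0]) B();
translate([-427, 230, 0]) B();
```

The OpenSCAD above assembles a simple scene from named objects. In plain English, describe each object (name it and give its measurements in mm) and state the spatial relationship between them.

A is a table with a 1547×772 mm rectangular top, 36 mm thick, top surface at z = 694 mm, supported by four round legs of 52 mm diameter, each leg's bounding box inset 48 mm from the nearest pair of top edges, running from the floor.

B is a four-legged stool. The seat is 337×312 mm, 42 mm thick, top at z = 392 mm. It stands on four round legs, each 32 mm in diameter, from z = 0 to the seat underside, each leg's axis is inset half a diameter from the nearest pair of seat edges (so the leg's bounding box is flush with the corner).

Three stools sit around the table at the −y, +y, −x sides.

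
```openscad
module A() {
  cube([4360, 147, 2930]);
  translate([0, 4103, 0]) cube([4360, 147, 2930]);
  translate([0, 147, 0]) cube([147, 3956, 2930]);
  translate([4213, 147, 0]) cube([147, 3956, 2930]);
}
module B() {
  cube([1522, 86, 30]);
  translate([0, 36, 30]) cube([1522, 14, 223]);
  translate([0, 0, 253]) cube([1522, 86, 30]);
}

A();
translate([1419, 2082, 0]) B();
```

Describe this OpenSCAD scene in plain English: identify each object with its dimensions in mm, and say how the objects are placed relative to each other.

A is a box-shaped house frame (walls only): outside footprint 4360×4250 mm, wall height 2930 mm, wall thickness 147 mm. The two y-facing walls run the full x-width; the two x-facing walls fit between the inner faces of the y-facing walls.

B is an I-beam lying along x, 1522 mm long. Overall section height 283 mm. Two flanges 86 mm wide (y) and 30 mm thick, one on the floor and one at the top; a web 14 mm thick runs between them, centred on the flange width.

The I-beam sits inside the house frame, centred.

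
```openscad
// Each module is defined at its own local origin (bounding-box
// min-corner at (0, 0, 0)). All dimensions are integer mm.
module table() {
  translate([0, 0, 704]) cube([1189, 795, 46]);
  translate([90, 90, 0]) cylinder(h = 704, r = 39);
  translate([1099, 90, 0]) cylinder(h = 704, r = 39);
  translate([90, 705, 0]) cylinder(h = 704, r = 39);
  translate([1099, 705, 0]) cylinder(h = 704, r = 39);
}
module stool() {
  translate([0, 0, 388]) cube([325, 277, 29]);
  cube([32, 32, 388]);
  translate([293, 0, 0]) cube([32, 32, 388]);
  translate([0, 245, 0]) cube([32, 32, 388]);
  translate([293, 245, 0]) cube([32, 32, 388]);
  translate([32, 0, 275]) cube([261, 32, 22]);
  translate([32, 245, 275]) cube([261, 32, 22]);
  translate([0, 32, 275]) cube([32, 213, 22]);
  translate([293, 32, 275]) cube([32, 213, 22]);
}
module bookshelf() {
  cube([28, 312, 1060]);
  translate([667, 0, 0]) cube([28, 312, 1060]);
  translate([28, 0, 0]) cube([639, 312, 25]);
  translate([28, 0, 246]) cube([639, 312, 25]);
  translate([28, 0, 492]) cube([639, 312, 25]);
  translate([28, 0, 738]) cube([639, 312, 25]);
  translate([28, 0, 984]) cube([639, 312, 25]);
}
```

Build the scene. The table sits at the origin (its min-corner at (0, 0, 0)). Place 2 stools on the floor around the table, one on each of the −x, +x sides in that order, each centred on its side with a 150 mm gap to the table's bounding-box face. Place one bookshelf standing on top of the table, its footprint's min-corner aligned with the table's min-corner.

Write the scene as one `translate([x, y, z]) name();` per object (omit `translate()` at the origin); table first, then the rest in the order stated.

table();
translate([-475, 259, 0]) stool();
translate([1339, 259, 0]) stool();
translate([0, 0, 750]) bookshelf();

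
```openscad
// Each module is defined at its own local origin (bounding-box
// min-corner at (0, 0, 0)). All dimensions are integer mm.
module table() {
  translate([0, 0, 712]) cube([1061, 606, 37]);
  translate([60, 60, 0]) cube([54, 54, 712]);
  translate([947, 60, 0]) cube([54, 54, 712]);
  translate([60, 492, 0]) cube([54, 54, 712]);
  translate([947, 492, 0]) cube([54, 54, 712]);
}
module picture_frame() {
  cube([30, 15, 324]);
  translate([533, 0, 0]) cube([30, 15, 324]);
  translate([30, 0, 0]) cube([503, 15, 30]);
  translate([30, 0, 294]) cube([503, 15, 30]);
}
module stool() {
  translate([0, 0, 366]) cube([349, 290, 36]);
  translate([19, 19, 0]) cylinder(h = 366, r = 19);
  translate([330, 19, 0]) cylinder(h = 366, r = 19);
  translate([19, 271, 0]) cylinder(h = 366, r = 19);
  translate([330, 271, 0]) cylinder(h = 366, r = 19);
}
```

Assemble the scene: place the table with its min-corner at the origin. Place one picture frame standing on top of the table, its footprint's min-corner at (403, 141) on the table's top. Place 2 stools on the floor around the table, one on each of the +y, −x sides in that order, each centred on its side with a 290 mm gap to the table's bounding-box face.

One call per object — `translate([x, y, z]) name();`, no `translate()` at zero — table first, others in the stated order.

table();
translate([403, 141, 749]) picture_frame();
translate([356, 896, 0]) stool();
translate([-639, 158, 0]) stool();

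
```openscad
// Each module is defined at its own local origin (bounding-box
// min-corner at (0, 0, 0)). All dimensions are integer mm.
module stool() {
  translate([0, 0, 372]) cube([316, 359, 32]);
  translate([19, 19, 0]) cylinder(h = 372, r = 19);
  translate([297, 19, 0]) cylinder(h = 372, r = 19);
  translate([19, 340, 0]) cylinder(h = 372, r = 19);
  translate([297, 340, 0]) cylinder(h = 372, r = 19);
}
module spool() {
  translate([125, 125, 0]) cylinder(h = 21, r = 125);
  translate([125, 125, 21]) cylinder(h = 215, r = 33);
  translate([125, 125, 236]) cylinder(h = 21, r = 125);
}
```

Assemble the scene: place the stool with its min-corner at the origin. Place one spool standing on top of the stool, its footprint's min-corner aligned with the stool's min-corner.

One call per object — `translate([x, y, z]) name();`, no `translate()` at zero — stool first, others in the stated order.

stool();
translate([0, 0, 404]) spool();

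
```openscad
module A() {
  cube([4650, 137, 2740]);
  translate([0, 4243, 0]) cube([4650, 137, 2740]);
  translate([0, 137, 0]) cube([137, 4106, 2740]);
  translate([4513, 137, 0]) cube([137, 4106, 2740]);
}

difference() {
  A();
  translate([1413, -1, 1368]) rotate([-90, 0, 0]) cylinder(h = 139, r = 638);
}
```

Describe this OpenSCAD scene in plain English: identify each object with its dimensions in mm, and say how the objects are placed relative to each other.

A is a box-shaped house frame (walls only): outside footprint 4650×4380 mm, wall height 2740 mm, wall thickness 137 mm. The two y-facing walls run the full x-width; the two x-facing walls fit between the inner faces of the y-facing walls.

The house frame has a circular hole of radius 638 mm through its front wall, centred at (x = 1413, z = 1368).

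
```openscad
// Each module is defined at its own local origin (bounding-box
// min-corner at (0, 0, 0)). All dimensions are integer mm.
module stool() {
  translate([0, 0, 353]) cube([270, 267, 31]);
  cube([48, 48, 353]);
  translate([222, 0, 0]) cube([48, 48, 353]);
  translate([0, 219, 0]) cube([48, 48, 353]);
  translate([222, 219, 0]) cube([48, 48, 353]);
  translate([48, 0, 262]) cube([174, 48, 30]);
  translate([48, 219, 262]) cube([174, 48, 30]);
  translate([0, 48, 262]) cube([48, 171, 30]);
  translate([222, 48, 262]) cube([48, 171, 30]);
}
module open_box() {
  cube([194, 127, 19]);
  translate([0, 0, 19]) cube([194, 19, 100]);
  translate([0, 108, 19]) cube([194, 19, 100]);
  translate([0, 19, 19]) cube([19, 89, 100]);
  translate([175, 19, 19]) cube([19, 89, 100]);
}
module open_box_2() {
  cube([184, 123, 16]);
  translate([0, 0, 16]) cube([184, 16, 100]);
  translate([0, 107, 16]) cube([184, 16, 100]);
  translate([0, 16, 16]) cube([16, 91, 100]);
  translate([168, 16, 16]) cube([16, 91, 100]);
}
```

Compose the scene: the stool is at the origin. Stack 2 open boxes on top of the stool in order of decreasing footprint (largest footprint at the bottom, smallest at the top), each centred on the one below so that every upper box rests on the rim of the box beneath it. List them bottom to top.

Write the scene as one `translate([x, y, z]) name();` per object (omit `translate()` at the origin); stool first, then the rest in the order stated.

stool();
translate([38, 70, 384]) open_box();
translate([43, 72, 503]) open_box_2();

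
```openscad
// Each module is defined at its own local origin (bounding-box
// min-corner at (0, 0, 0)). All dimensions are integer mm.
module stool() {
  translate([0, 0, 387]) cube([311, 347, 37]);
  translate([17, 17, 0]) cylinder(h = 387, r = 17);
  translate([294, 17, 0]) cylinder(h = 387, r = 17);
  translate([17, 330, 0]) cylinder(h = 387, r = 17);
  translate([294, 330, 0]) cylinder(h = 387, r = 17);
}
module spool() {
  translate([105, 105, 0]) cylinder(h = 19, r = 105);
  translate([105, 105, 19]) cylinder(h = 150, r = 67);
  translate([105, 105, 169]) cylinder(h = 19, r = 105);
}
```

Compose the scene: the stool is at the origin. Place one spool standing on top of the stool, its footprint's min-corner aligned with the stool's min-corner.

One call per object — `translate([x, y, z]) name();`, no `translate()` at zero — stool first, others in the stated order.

stool();
translate([0, 0, 424]) spool();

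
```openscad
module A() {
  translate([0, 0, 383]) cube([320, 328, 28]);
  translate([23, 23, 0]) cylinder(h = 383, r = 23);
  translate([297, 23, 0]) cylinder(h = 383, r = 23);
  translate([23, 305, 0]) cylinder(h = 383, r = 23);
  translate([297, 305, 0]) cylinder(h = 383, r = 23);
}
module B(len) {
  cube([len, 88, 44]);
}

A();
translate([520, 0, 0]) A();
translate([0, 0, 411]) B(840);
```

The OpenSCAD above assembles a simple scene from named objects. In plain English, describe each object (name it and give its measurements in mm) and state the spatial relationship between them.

A is a simple wooden stool: a rectangular seat 320 mm (x) by 328 mm (y), 28 mm thick, top face at z = 411 mm, on four round legs, each 46 mm in diameter. The legs rest on z = 0, each leg's axis is inset half a diameter from the nearest pair of seat edges (so the leg's bounding box is flush with the corner).

B is a rectangular beam 840 mm long (x), 88 mm deep (y), 44 mm thick (z).

The beam spans the tops of two stools placed 200 mm apart, resting at z = 411 mm.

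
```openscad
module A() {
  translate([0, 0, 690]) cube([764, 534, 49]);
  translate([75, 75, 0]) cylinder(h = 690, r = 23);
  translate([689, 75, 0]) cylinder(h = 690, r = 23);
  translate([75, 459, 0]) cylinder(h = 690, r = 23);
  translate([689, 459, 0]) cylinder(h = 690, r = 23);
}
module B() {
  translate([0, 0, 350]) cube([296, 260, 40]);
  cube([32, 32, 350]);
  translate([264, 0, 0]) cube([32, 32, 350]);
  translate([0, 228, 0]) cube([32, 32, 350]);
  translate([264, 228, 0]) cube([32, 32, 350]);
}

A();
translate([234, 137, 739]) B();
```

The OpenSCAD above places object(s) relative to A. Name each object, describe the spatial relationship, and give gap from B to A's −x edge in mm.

The stool's min-x is at 234; the table's min-x is 0; gap = 234 mm.

A is a table. B is a stool. The stool is on top of the table, centred. The gap from the stool to the table's −x edge is 234 mm.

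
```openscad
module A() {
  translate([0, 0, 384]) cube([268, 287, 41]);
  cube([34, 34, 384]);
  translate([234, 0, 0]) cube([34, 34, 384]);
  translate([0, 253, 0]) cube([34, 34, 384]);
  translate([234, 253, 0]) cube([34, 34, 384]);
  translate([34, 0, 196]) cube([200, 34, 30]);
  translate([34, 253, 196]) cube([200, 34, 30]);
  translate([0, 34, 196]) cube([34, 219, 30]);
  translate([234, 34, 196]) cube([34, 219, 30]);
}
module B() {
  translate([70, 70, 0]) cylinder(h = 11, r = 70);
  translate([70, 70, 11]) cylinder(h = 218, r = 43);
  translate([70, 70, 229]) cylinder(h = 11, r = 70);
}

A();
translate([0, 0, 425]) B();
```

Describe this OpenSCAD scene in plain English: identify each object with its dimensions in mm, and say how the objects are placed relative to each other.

A is a four-legged stool. The seat is 268×287 mm, 41 mm thick, top at z = 425 mm. It stands on four square legs, each 34×34 mm in cross-section, from z = 0 to the seat underside, each flush with a corner of the seat. Four stretchers, 34 mm wide and 30 mm tall, connect adjacent legs with their undersides at z = 196 mm, each running between the inner faces of the legs it joins and aligned with the legs' outer faces on the other axis.

B is a spool: two coaxial disc flanges of radius 70 mm and thickness 11 mm, joined by a core cylinder of radius 43 mm and height 218 mm. The lower flange rests on z = 0 and the three cylinders share a vertical axis.

The spool is on top of the stool.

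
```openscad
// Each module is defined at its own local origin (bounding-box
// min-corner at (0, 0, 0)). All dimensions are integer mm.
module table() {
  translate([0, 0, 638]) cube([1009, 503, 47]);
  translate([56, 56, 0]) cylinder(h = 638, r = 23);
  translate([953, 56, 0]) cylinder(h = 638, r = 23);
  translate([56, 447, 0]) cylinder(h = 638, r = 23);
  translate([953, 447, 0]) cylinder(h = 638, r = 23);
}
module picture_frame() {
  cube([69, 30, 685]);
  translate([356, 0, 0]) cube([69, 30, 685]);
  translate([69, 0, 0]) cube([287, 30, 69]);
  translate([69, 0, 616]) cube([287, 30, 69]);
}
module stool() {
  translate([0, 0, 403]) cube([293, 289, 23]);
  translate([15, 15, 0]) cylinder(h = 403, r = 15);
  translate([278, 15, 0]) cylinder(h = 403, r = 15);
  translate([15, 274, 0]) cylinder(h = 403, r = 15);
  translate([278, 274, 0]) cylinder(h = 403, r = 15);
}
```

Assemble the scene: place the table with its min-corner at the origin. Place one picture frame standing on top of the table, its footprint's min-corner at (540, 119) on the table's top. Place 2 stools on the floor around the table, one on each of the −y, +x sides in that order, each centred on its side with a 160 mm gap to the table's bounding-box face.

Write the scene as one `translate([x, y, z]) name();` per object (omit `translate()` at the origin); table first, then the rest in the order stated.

table();
translate([540, 119, 685]) picture_frame();
translate([358, -449, 0]) stool();
translate([1169, 107, 0]) stool();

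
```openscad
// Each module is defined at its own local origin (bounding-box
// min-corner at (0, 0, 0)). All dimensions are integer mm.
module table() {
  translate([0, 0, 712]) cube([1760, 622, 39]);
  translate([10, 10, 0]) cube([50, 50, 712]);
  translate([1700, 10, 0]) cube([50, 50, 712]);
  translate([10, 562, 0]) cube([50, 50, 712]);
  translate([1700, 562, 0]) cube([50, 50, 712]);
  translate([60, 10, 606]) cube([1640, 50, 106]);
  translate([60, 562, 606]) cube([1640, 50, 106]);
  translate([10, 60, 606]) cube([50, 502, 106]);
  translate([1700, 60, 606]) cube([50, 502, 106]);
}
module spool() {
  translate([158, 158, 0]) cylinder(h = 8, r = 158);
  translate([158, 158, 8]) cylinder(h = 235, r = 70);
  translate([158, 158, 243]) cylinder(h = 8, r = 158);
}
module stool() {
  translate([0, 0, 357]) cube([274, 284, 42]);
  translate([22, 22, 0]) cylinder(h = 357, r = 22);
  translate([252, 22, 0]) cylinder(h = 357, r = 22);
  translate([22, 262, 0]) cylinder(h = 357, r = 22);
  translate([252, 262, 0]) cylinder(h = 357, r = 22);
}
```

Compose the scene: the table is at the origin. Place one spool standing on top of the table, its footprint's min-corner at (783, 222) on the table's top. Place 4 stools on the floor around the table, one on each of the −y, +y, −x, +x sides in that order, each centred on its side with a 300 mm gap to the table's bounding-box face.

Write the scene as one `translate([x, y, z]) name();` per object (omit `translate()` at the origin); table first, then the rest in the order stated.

table();
translate([783, 222, 751]) spool();
translate([743, -584, 0]) stool();
translate([743, 922, 0]) stool();
translate([-574, 169, 0]) stool();
translate([2060, 169, 0]) stool();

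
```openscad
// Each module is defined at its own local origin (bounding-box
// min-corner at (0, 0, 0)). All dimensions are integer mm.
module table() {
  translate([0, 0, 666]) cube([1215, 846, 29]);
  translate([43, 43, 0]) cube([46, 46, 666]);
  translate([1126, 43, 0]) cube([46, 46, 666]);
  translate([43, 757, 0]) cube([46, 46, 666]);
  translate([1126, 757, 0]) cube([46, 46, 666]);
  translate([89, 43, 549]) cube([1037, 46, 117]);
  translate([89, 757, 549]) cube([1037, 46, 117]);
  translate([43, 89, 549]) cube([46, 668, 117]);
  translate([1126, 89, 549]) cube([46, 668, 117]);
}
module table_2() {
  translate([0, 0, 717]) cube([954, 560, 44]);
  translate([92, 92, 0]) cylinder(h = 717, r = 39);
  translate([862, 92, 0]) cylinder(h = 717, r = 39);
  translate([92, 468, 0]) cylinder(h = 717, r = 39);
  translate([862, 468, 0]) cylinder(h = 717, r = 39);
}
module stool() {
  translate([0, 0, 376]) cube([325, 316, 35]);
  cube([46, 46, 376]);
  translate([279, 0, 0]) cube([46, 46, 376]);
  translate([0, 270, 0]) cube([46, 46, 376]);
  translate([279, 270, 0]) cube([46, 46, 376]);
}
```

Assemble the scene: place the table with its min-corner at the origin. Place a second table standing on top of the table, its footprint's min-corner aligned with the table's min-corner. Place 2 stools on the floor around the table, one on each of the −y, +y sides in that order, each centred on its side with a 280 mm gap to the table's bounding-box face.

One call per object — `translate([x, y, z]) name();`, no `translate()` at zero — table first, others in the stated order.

table();
translate([0, 0, 695]) table_2();
translate([445, -596, 0]) stool();
translate([445, 1126, 0]) stool();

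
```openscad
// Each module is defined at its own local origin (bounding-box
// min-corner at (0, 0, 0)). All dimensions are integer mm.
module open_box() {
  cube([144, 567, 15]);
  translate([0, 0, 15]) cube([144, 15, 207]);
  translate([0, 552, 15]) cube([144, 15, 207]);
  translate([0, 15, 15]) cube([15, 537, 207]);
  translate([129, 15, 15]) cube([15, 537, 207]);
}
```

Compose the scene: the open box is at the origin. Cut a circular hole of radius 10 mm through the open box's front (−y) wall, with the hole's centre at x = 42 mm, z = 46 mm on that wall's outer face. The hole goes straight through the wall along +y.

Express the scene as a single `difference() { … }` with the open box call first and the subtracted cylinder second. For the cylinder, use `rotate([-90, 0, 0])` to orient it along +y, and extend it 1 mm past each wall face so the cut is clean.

difference() {
  open_box();
  translate([42, -1, 46]) rotate([-90, 0, 0]) cylinder(h = 17, r = 10);
}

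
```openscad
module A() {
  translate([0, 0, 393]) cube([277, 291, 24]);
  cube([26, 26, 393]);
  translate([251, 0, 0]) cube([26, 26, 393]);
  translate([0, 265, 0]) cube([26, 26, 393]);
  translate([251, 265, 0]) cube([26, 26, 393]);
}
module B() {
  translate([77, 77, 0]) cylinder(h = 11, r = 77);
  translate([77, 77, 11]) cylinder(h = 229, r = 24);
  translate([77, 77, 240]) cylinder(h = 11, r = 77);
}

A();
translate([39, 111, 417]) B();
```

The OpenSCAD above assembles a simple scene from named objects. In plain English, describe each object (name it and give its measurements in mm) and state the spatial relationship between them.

A is a four-legged stool. The seat is 277×291 mm, 24 mm thick, top at z = 417 mm. It stands on four square legs, each 26×26 mm in cross-section, from z = 0 to the seat underside, each flush with a corner of the seat.

B is a spool: two coaxial disc flanges of radius 77 mm and thickness 11 mm, joined by a core cylinder of radius 24 mm and height 229 mm. The lower flange rests on z = 0 and the three cylinders share a vertical axis.

The spool is on top of the stool.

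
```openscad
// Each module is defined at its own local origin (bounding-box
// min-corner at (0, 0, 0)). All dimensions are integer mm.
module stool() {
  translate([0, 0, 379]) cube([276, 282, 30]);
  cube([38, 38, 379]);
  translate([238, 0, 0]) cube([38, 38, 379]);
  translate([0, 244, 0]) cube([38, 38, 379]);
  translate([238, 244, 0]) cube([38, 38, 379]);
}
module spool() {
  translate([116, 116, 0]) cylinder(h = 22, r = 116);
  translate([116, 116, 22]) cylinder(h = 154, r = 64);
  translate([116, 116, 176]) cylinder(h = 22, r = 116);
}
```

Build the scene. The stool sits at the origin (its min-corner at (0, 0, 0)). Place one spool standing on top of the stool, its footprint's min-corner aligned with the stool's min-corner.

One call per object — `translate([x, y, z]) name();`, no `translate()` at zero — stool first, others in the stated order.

stool();
translate([0, 0, 409]) spool();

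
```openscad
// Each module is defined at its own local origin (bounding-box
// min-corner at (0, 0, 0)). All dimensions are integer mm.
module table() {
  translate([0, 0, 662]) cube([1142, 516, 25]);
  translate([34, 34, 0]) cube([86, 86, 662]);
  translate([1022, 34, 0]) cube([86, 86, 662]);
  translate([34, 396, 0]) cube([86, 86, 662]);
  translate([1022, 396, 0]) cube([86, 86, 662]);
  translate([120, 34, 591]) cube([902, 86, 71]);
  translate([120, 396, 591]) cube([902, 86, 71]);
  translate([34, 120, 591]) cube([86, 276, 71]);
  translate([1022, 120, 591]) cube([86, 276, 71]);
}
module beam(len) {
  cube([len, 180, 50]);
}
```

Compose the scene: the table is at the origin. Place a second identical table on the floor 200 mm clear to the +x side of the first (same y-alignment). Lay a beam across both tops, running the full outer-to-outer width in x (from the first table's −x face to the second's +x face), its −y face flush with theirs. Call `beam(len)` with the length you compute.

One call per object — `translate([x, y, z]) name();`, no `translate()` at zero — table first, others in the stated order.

table();
translate([1342, 0, 0]) table();
translate([0, 0, 687]) beam(2484);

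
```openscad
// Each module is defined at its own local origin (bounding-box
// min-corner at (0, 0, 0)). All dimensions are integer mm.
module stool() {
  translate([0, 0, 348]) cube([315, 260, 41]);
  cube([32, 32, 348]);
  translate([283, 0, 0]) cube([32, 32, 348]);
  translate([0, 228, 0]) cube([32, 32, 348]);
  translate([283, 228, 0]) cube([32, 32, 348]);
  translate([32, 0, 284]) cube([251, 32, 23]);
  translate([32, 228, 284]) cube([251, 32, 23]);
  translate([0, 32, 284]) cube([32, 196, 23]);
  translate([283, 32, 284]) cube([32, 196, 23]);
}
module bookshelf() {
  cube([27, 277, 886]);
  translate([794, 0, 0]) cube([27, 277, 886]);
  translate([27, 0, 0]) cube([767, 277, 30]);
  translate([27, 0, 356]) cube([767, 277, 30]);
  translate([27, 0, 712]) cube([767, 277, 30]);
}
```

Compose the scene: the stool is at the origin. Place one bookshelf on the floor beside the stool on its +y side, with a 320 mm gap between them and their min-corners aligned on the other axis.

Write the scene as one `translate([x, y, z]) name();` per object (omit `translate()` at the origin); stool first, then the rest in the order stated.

stool();
translate([0, 580, 0]) bookshelf();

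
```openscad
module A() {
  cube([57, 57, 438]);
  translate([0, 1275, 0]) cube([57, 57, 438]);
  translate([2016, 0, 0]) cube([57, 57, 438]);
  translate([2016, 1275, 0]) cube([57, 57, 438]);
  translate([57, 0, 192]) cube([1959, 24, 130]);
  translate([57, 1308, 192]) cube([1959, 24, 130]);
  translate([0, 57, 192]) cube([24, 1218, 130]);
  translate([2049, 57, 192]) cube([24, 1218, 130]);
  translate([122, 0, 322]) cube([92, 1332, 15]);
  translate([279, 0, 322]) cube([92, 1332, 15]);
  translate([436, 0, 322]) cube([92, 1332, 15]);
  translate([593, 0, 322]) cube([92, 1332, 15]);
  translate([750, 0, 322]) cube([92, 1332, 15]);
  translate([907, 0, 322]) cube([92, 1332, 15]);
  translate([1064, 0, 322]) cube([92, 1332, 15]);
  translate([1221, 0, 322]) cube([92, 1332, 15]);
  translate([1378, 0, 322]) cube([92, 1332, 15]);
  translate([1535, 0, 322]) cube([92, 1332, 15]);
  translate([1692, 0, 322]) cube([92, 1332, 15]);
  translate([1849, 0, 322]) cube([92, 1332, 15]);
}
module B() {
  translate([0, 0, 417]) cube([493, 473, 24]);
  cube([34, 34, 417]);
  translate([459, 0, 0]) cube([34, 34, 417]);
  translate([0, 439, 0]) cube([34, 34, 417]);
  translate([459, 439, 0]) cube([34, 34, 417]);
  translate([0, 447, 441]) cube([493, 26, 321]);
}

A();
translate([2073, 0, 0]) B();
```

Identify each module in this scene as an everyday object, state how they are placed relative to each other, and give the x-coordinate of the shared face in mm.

A is a bed frame. B is a chair. The chair is against the bed frame's +x side, with their −y faces flush. The x-coordinate of the shared face is 2073 mm.

The bed frame's +x face and the chair's −x face are both at x = 2073 mm.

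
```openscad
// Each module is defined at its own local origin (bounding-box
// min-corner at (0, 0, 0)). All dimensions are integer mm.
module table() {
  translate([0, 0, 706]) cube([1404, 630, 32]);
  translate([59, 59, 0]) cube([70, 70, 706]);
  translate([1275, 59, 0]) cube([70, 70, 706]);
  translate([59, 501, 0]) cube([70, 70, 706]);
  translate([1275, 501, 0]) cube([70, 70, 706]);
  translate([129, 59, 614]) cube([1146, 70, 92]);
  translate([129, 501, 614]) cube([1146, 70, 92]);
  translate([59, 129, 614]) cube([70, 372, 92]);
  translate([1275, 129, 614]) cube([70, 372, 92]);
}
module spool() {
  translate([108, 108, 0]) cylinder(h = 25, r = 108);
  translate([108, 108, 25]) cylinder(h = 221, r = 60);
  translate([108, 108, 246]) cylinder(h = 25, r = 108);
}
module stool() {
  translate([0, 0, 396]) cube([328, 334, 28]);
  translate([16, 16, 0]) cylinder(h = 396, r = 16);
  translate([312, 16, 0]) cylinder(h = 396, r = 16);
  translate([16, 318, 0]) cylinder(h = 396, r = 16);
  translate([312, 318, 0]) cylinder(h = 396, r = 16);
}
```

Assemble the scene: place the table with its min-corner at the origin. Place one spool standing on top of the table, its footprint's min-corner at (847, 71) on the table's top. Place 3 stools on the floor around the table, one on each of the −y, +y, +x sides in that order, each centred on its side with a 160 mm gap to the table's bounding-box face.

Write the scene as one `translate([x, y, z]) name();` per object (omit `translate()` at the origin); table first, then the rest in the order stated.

table();
translate([847, 71, 738]) spool();
translate([538, -494, 0]) stool();
translate([538, 790, 0]) stool();
translate([1564, 148, 0]) stool();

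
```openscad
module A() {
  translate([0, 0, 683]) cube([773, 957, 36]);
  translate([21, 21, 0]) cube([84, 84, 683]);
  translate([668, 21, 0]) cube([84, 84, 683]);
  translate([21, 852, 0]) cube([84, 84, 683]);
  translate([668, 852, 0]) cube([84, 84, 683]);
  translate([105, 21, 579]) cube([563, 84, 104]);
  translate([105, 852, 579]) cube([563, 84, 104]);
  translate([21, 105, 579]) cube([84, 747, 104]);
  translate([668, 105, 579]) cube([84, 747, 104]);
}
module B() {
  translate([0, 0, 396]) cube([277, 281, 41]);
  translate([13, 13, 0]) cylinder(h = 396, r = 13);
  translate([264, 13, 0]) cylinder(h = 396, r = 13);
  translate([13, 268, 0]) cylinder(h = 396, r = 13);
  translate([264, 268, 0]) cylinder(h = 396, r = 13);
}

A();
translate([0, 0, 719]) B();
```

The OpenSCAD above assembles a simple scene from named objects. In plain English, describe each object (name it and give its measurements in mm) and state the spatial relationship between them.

A is a table: top 773 mm (x) × 957 mm (y), 36 mm thick, upper face at z = 719 mm, on four 84×84 mm square legs, each inset 21 mm from the nearest pair of top edges, running from z = 0 to the bottom of the top. Four apron rails, 84 mm thick and 104 mm tall, run between adjacent legs with their top edges flush with the underside of the top and their outer faces flush with the legs' outer faces.

B is a four-legged stool. The seat is 277×281 mm, 41 mm thick, top at z = 437 mm. It stands on four round legs, each 26 mm in diameter, from z = 0 to the seat underside, each leg's axis is inset half a diameter from the nearest pair of seat edges (so the leg's bounding box is flush with the corner).

The stool is on top of the table.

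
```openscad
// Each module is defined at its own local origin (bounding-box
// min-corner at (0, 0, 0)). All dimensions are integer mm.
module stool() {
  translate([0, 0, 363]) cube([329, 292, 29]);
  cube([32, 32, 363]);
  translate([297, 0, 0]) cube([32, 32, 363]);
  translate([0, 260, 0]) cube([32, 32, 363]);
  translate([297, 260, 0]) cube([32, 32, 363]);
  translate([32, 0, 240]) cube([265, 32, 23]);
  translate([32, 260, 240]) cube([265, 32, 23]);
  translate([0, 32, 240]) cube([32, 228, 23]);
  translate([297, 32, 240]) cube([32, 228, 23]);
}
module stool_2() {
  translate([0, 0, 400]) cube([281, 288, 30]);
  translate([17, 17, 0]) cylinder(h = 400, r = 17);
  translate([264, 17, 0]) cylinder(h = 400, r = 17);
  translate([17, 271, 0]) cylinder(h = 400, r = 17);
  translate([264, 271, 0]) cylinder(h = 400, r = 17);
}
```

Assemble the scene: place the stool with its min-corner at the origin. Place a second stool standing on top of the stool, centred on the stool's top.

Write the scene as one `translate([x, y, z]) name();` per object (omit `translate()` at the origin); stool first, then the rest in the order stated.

stool();
translate([24, 2, 392]) stool_2();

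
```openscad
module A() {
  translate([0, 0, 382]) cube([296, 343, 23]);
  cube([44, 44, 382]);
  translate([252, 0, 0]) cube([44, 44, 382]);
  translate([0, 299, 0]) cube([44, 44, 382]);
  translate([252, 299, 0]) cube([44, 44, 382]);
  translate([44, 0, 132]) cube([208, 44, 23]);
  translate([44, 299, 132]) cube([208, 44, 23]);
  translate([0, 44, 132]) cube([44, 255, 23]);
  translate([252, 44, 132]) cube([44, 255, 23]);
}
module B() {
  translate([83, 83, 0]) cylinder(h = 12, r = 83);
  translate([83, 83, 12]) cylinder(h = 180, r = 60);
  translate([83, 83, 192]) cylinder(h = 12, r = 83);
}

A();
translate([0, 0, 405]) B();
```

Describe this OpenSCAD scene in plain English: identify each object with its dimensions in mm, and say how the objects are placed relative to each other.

A is a four-legged stool. The seat is 296×343 mm, 23 mm thick, top at z = 405 mm. It stands on four square legs, each 44×44 mm in cross-section, from z = 0 to the seat underside, each flush with a corner of the seat. Four stretchers, 44 mm wide and 23 mm tall, connect adjacent legs with their undersides at z = 132 mm, each running between the inner faces of the legs it joins and aligned with the legs' outer faces on the other axis.

B is a spool: two coaxial disc flanges of radius 83 mm and thickness 12 mm, joined by a core cylinder of radius 60 mm and height 180 mm. The lower flange rests on z = 0 and the three cylinders share a vertical axis.

The spool is on top of the stool.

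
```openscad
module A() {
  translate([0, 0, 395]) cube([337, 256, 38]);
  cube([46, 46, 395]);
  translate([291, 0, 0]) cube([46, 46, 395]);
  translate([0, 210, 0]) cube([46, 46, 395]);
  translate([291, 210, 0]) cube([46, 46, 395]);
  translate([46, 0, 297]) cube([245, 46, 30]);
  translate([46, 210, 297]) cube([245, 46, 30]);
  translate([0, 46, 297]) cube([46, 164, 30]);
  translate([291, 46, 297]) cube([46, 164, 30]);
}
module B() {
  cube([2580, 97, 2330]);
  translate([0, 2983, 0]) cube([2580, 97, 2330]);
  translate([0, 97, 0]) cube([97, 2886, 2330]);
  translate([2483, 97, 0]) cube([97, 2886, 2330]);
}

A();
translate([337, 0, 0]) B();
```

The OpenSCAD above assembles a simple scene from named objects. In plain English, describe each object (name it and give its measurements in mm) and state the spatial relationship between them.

A is a four-legged stool. The seat is a 337×256×38 mm slab whose top surface is at z = 433 mm; four square legs, each 46×46 mm in cross-section, run from the floor (z = 0) to the underside of the seat, each flush with a corner of the seat. Four stretchers, 46 mm wide and 30 mm tall, connect adjacent legs with their undersides at z = 297 mm, each running between the inner faces of the legs it joins and aligned with the legs' outer faces on the other axis.

B is a box-shaped house frame (walls only): outside footprint 2580×3080 mm, wall height 2330 mm, wall thickness 97 mm. The two y-facing walls run the full x-width; the two x-facing walls fit between the inner faces of the y-facing walls.

The house frame is against the stool's +x side, with their −y faces flush.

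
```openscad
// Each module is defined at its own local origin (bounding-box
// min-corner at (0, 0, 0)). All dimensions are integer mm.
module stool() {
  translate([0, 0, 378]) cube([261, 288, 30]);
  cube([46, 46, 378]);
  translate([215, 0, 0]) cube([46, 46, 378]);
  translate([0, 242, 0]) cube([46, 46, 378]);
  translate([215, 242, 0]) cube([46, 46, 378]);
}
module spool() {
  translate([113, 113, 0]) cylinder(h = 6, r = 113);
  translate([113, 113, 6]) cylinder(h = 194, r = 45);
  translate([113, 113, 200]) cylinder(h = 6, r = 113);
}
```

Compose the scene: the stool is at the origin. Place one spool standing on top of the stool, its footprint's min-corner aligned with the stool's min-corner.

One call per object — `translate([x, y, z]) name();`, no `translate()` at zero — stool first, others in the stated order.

stool();
translate([0, 0, 408]) spool();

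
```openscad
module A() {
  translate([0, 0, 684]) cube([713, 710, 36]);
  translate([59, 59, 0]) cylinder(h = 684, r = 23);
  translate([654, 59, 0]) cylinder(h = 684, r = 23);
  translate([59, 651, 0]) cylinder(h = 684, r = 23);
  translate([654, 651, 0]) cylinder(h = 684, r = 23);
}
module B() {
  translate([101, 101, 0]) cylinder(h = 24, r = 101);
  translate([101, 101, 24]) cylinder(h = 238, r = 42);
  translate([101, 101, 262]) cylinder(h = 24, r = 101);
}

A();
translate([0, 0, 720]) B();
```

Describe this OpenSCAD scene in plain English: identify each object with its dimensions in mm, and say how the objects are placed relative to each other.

A is a table with a 713×710 mm rectangular top, 36 mm thick, top surface at z = 720 mm, supported by four round legs of 46 mm diameter, each leg's bounding box inset 36 mm from the nearest pair of top edges, running from the floor.

B is a spool: two coaxial disc flanges of radius 101 mm and thickness 24 mm, joined by a core cylinder of radius 42 mm and height 238 mm. The lower flange rests on z = 0 and the three cylinders share a vertical axis.

The spool is on top of the table.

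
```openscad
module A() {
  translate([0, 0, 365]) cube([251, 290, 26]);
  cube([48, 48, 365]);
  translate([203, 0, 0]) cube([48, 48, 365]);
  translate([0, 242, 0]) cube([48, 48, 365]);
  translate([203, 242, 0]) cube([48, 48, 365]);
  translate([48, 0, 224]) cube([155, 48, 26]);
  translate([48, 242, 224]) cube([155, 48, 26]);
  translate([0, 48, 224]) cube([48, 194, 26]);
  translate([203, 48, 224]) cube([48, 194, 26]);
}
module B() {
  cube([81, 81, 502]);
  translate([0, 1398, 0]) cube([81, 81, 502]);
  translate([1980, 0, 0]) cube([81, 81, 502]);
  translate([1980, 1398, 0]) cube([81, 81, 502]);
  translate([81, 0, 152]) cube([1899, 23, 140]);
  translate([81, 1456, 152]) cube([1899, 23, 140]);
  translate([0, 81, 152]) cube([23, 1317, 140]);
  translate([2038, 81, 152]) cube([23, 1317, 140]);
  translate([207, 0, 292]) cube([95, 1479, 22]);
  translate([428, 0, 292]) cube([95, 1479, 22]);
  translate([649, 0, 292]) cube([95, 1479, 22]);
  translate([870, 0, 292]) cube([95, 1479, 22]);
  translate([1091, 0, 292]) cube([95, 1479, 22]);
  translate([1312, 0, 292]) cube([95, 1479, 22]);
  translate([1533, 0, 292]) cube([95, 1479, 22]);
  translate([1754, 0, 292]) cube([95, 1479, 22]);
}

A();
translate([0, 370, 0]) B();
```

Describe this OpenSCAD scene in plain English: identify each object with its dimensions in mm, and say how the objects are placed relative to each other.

A is a simple wooden stool: a rectangular seat 251 mm (x) by 290 mm (y), 26 mm thick, top face at z = 391 mm, on four square legs, each 48×48 mm in cross-section. The legs rest on z = 0, each flush with a corner of the seat. Four stretchers, 48 mm wide and 26 mm tall, connect adjacent legs with their undersides at z = 224 mm, each running between the inner faces of the legs it joins and aligned with the legs' outer faces on the other axis.

B is a bed frame 2061 mm long (x) by 1479 mm wide (y). Four 81×81 mm corner posts, 502 mm tall, at the corners of the footprint. Four rails of 23 mm thickness and 140 mm height run between adjacent posts with their undersides at z = 152 mm, their outer faces flush with the outside of the frame (the two x-running rails run between the posts' inner faces; the two y-running rails run between the posts' inner faces). 8 slats, each 95 mm wide (x) and 22 mm thick, lie across the top of the two x-running rails, running the full 1479 mm width of the frame in y; the slats are evenly spaced along x between the inner faces of the end posts with equal gaps (rounded down to the nearest mm) at the −x end and between each pair — any rounding remainder accumulates at the +x end.

The bed frame is on the floor beside the stool on its +y side.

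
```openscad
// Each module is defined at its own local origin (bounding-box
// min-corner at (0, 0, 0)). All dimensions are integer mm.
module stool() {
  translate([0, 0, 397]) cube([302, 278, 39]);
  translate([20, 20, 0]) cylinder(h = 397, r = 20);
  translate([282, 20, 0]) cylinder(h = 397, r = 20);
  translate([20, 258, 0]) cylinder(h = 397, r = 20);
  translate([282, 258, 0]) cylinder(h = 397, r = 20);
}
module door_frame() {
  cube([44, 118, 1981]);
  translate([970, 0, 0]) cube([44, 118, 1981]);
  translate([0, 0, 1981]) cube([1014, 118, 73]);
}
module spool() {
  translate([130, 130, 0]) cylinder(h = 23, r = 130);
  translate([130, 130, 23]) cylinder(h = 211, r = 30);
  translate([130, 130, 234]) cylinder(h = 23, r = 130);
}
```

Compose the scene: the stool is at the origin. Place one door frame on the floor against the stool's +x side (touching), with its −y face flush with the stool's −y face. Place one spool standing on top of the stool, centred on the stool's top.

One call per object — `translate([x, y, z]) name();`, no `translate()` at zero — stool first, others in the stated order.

stool();
translate([302, 0, 0]) door_frame();
translate([21, 9, 436]) spool();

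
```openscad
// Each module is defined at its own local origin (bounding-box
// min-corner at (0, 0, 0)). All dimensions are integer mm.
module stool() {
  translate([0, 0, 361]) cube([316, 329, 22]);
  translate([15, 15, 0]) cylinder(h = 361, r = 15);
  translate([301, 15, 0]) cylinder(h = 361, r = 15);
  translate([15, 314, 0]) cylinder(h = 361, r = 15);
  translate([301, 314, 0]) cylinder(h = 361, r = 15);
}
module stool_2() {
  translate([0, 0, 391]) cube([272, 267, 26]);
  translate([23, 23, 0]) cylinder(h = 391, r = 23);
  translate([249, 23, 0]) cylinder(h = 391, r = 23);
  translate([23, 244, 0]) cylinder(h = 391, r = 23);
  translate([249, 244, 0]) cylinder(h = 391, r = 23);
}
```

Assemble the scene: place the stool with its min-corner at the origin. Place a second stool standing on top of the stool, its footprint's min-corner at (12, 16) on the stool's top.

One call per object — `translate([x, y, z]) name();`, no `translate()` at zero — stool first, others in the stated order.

stool();
translate([12, 16, 383]) stool_2();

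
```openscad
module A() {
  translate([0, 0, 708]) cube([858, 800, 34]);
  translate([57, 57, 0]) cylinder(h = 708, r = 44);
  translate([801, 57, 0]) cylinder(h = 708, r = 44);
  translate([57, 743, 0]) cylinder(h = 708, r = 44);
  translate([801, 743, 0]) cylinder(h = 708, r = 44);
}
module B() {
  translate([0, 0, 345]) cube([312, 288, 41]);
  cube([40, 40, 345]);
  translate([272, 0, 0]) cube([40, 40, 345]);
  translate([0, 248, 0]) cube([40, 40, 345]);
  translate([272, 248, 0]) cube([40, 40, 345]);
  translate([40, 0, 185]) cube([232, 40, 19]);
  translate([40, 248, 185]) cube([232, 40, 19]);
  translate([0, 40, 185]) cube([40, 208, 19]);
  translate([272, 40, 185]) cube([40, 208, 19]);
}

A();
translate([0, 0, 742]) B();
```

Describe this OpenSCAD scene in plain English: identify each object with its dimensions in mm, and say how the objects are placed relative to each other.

A is a table with a 858×800 mm rectangular top, 34 mm thick, top surface at z = 742 mm, supported by four round legs of 88 mm diameter, each leg's bounding box inset 13 mm from the nearest pair of top edges, running from the floor.

B is a four-legged stool. The seat is a 312×288×41 mm slab whose top surface is at z = 386 mm; four square legs, each 40×40 mm in cross-section, run from the floor (z = 0) to the underside of the seat, each flush with a corner of the seat. Four stretchers, 40 mm wide and 19 mm tall, connect adjacent legs with their undersides at z = 185 mm, each running between the inner faces of the legs it joins and aligned with the legs' outer faces on the other axis.

The stool is on top of the table.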